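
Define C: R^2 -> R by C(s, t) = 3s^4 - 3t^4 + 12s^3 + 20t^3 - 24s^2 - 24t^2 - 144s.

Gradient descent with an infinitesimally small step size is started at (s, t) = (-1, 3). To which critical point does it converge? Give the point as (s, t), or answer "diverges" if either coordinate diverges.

C is separable, so gradient descent decouples: s follows -∂C/∂s, t follows -∂C/∂t.
∂C/∂s = 12(s - 2)(s + 2)(s + 3); at s=-1 this is -72, so s increases.
∂C/∂t = -12t(t - 4)(t - 1); at t=3 this is 72, so t decreases.
s converges to its nearest critical value 2 (a local min of the s-part); t converges to 1. The iterate converges to (2, 1).

(2, 1)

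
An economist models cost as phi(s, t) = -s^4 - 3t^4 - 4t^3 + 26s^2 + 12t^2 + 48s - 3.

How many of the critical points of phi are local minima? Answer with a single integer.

1

phi separates as a function of s plus a function of t, so ∇phi=0 decouples.
∂phi/∂s = -4(s - 4)(s + 1)(s + 3) = 0 at s ∈ {-3, -1, 4}; ∂phi/∂t = -12t(t - 1)(t + 2) = 0 at t ∈ {-2, 0, 1}.
The Hessian is diagonal: diag(phi_ss, phi_tt). Second derivatives: phi_ss(-3)=-56, phi_ss(-1)=40, phi_ss(4)=-140; phi_tt(-2)=-72, phi_tt(0)=24, phi_tt(1)=-36.
Local minima occur where both diagonal entries positive: (-1, 0). Count: 1.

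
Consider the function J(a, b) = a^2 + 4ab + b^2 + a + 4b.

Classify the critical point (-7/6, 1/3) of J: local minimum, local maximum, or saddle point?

saddle point

The Hessian of J is constant: H = [[2, 4], [4, 2]].
det(H) = 2·2 − 4² = -12.
Since det(H) < 0, H is indefinite and the critical point is a saddle point.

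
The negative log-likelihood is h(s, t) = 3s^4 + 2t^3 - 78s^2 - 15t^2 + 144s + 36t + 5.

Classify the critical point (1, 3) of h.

The mixed partial ∂²h/∂s∂t is 0, so the Hessian at any point is diag(h_ss, h_tt) = diag(12(3s^2 - 13), 6(2t - 5)).
At (1, 3): H = diag(-120, 6).
The eigenvalues have opposite signs, so H is indefinite: a saddle point.

saddle point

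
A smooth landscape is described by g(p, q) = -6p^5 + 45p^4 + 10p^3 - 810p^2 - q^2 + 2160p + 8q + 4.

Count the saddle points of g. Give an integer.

g separates as a function of p plus a function of q, so ∇g=0 decouples.
∂g/∂p = -30(p - 4)(p - 3)(p - 2)(p + 3) = 0 at p ∈ {-3, 2, 3, 4}; ∂g/∂q = -2(q - 4) = 0 at q ∈ {4}.
The Hessian is diagonal: diag(g_pp, g_qq). Second derivatives: g_pp(-3)=6300, g_pp(2)=-300, g_pp(3)=180, g_pp(4)=-420; g_qq(4)=-2.
Saddle points occur where the two diagonal entries have opposite signs: (-3, 4), (3, 4). Count: 2.

2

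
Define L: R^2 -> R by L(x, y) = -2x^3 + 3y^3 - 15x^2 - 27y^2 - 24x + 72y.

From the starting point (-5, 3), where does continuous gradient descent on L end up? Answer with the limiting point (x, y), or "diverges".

(-4, 4)

L is separable, so gradient descent decouples: x follows -∂L/∂x, y follows -∂L/∂y.
∂L/∂x = -6(x + 1)(x + 4); at x=-5 this is -24, so x increases.
∂L/∂y = 9(y - 4)(y - 2); at y=3 this is -9, so y increases.
x converges to its nearest critical value -4 (a local min of the x-part); y converges to 4. The iterate converges to (-4, 4).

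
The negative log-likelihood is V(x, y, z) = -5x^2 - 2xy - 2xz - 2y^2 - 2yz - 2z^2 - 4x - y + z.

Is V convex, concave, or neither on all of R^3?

V is quadratic, so its Hessian is the constant matrix H = [[-10, -2, -2], [-2, -4, -2], [-2, -2, -4]].
Leading principal minors: -10, 36, -104.
Signs alternate −, +, − ⇒ H ≺ 0 ⇒ concave.

concave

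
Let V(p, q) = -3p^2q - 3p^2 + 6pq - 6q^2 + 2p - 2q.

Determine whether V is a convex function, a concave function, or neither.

neither

The term -3p^2q is cubic, so the Hessian is not constant.
∂²V/∂p² = -6q - 6, which takes both signs as q varies (negative for sufficiently large q). A diagonal entry of the Hessian changing sign means the Hessian is neither positive- nor negative-semidefinite on all of R^2.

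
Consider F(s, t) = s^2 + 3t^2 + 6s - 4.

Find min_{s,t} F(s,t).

-13

F(s,t) separates as P(s) + Q(t) − 4, so its minimum is min P + min Q − 4.
P'(s) = 2s + 6 vanishes at s ∈ {-3}; Q'(t) = 6t vanishes at t ∈ {0}.
Local minima of P (where P''>0): P(-3)=-9. Local minima of Q: Q(0)=0.
So the global minimum of F is P(-3) + Q(0) − 4 = -9 + 0 − 4 = -13, attained at (-3, 0).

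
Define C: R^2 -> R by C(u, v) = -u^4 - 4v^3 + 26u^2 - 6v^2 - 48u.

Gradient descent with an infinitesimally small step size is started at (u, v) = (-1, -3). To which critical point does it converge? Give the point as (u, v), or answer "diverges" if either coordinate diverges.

C is separable, so gradient descent decouples: u follows -∂C/∂u, v follows -∂C/∂v.
∂C/∂u = -4(u - 3)(u - 1)(u + 4); at u=-1 this is -96, so u increases.
∂C/∂v = -12v(v + 1); at v=-3 this is -72, so v increases.
u converges to its nearest critical value 1 (a local min of the u-part); v converges to -1. The iterate converges to (1, -1).

(1, -1)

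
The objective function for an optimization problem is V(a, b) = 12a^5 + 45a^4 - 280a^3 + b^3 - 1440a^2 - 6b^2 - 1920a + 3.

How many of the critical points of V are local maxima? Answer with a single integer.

2

V separates as a function of a plus a function of b, so ∇V=0 decouples.
∂V/∂a = 60(a - 4)(a + 1)(a + 2)(a + 4) = 0 at a ∈ {-4, -2, -1, 4}; ∂V/∂b = 3b(b - 4) = 0 at b ∈ {0, 4}.
The Hessian is diagonal: diag(V_aa, V_bb). Second derivatives: V_aa(-4)=-2880, V_aa(-2)=720, V_aa(-1)=-900, V_aa(4)=14400; V_bb(0)=-12, V_bb(4)=12.
Local maxima occur where both diagonal entries negative: (-4, 0), (-1, 0). Count: 2.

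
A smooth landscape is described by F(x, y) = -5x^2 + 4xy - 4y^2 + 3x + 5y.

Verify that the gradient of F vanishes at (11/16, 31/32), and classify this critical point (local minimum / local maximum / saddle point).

∇F = (-10x + 4y + 3, 4x - 8y + 5); substituting (11/16, 31/32) gives ∇F = (0, 0), so (11/16, 31/32) is indeed a critical point.
The Hessian of F is constant: H = [[-10, 4], [4, -8]].
det(H) = (-10)·(-8) − 4² = 64.
det(H) > 0 and tr(H) = -18 < 0, so H is negative definite and the point is a local maximum.

local maximum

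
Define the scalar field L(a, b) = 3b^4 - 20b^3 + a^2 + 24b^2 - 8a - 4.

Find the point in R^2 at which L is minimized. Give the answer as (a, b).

L(a,b) separates as P(a) + Q(b) − 4, so its minimum is min P + min Q − 4.
P'(a) = 2a - 8 vanishes at a ∈ {4}; Q'(b) = 12b(b - 4)(b - 1) vanishes at b ∈ {0, 1, 4}.
Local minima of P (where P''>0): P(4)=-16. Local minima of Q: Q(0)=0, Q(4)=-128.
So the global minimum of L is P(4) + Q(4) − 4 = -16 − 128 − 4 = -148, attained at (4, 4).

(4, 4)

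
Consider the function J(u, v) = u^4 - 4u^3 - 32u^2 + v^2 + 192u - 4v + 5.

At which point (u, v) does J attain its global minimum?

J(u,v) separates as P(u) + Q(v) + 5, so its minimum is min P + min Q + 5.
P'(u) = 4(u - 4)(u - 3)(u + 4) vanishes at u ∈ {-4, 3, 4}; Q'(v) = 2v - 4 vanishes at v ∈ {2}.
Local minima of P (where P''>0): P(-4)=-768, P(4)=256. Local minima of Q: Q(2)=-4.
So the global minimum of J is P(-4) + Q(2) + 5 = -768 − 4 + 5 = -767, attained at (-4, 2).

(-4, 2)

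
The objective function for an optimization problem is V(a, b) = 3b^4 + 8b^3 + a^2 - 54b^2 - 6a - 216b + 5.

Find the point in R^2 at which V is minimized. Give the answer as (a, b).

V(a,b) separates as P(a) + Q(b) + 5, so its minimum is min P + min Q + 5.
P'(a) = 2a - 6 vanishes at a ∈ {3}; Q'(b) = 12(b - 3)(b + 2)(b + 3) vanishes at b ∈ {-3, -2, 3}.
Local minima of P (where P''>0): P(3)=-9. Local minima of Q: Q(-3)=189, Q(3)=-675.
So the global minimum of V is P(3) + Q(3) + 5 = -9 − 675 + 5 = -679, attained at (3, 3).

(3, 3)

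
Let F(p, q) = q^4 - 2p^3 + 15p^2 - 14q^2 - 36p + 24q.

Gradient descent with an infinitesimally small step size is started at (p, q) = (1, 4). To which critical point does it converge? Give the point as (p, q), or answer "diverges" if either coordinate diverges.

(2, 2)

F is separable, so gradient descent decouples: p follows -∂F/∂p, q follows -∂F/∂q.
∂F/∂p = -6(p - 3)(p - 2); at p=1 this is -12, so p increases.
∂F/∂q = 4(q - 2)(q - 1)(q + 3); at q=4 this is 168, so q decreases.
p converges to its nearest critical value 2 (a local min of the p-part); q converges to 2. The iterate converges to (2, 2).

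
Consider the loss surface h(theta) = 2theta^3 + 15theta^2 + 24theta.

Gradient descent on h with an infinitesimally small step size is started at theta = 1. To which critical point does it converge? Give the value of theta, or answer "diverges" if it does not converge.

-1

h'(theta) = 6(theta + 1)(theta + 4), so h'(1) = 60.
Gradient descent moves in the -h' direction, i.e. theta is decreasing.
The nearest critical point in that direction is theta = -1, where h'' = 18 > 0 (a local minimum). The iterate converges there.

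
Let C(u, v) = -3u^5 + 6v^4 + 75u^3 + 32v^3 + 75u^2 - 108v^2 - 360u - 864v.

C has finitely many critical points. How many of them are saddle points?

C separates as a function of u plus a function of v, so ∇C=0 decouples.
∂C/∂u = -15(u - 4)(u - 1)(u + 2)(u + 3) = 0 at u ∈ {-3, -2, 1, 4}; ∂C/∂v = 24(v - 3)(v + 3)(v + 4) = 0 at v ∈ {-4, -3, 3}.
The Hessian is diagonal: diag(C_uu, C_vv). Second derivatives: C_uu(-3)=420, C_uu(-2)=-270, C_uu(1)=540, C_uu(4)=-1890; C_vv(-4)=168, C_vv(-3)=-144, C_vv(3)=1008.
Saddle points occur where the two diagonal entries have opposite signs: (-3, -3), (-2, -4), (-2, 3), (1, -3), (4, -4), (4, 3). Count: 6.

6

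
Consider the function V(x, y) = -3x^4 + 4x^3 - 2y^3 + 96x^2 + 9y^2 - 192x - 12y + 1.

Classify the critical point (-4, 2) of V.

The mixed partial ∂²V/∂x∂y is 0, so the Hessian at any point is diag(V_xx, V_yy) = diag(12(-3x^2 + 2x + 16), 6(-2y + 3)).
At (-4, 2): H = diag(-480, -6).
Both eigenvalues are negative, so H is negative definite: a local maximum.

local maximum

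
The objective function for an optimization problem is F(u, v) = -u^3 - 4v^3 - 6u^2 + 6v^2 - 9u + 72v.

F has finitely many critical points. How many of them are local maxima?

F separates as a function of u plus a function of v, so ∇F=0 decouples.
∂F/∂u = -3(u + 1)(u + 3) = 0 at u ∈ {-3, -1}; ∂F/∂v = -12(v - 3)(v + 2) = 0 at v ∈ {-2, 3}.
The Hessian is diagonal: diag(F_uu, F_vv). Second derivatives: F_uu(-3)=6, F_uu(-1)=-6; F_vv(-2)=60, F_vv(3)=-60.
Local maxima occur where both diagonal entries negative: (-1, 3). Count: 1.

1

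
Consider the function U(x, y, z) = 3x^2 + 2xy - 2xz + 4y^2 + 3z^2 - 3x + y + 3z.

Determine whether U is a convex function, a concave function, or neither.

U is quadratic, so its Hessian is the constant matrix H = [[6, 2, -2], [2, 8, 0], [-2, 0, 6]].
Leading principal minors: 6, 44, 232.
All positive ⇒ H ≻ 0 ⇒ convex.

convex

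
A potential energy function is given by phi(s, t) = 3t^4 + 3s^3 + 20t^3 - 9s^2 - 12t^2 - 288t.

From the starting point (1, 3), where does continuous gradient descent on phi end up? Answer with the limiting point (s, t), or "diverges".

phi is separable, so gradient descent decouples: s follows -∂phi/∂s, t follows -∂phi/∂t.
∂phi/∂s = 9s(s - 2); at s=1 this is -9, so s increases.
∂phi/∂t = 12(t - 2)(t + 3)(t + 4); at t=3 this is 504, so t decreases.
s converges to its nearest critical value 2 (a local min of the s-part); t converges to 2. The iterate converges to (2, 2).

(2, 2)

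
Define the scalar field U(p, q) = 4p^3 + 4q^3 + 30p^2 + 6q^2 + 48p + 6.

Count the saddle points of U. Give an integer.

U separates as a function of p plus a function of q, so ∇U=0 decouples.
∂U/∂p = 12(p + 1)(p + 4) = 0 at p ∈ {-4, -1}; ∂U/∂q = 12q(q + 1) = 0 at q ∈ {-1, 0}.
The Hessian is diagonal: diag(U_pp, U_qq). Second derivatives: U_pp(-4)=-36, U_pp(-1)=36; U_qq(-1)=-12, U_qq(0)=12.
Saddle points occur where the two diagonal entries have opposite signs: (-4, 0), (-1, -1). Count: 2.

2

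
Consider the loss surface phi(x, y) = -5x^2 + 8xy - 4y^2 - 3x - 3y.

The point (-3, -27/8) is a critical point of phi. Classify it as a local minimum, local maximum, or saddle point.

The Hessian of phi is constant: H = [[-10, 8], [8, -8]].
det(H) = (-10)·(-8) − 8² = 16.
det(H) > 0 and tr(H) = -18 < 0, so H is negative definite and the point is a local maximum.

local maximum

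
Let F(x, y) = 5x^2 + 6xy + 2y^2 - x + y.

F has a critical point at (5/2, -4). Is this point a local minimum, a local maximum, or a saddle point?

The Hessian of F is constant: H = [[10, 6], [6, 4]].
det(H) = 10·4 − 6² = 4.
det(H) > 0 and tr(H) = 14 > 0, so H is positive definite and the point is a local minimum.

local minimum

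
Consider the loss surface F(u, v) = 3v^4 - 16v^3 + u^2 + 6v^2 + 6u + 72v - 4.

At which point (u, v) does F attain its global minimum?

F(u,v) separates as P(u) + Q(v) − 4, so its minimum is min P + min Q − 4.
P'(u) = 2u + 6 vanishes at u ∈ {-3}; Q'(v) = 12(v - 3)(v - 2)(v + 1) vanishes at v ∈ {-1, 2, 3}.
Local minima of P (where P''>0): P(-3)=-9. Local minima of Q: Q(-1)=-47, Q(3)=81.
So the global minimum of F is P(-3) + Q(-1) − 4 = -9 − 47 − 4 = -60, attained at (-3, -1).

(-3, -1)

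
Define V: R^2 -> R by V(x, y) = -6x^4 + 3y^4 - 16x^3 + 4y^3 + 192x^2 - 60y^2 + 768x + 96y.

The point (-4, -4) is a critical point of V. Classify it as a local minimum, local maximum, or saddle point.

The mixed partial ∂²V/∂x∂y is 0, so the Hessian at any point is diag(V_xx, V_yy) = diag(24(-3x^2 - 4x + 16), 12(3y^2 + 2y - 10)).
At (-4, -4): H = diag(-384, 360).
The eigenvalues have opposite signs, so H is indefinite: a saddle point.

saddle point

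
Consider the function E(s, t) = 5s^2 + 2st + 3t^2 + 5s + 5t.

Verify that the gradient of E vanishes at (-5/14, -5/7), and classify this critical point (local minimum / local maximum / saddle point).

local minimum

∇E = (10s + 2t + 5, 2s + 6t + 5); substituting (-5/14, -5/7) gives ∇E = (0, 0), so (-5/14, -5/7) is indeed a critical point.
The Hessian of E is constant: H = [[10, 2], [2, 6]].
det(H) = 10·6 − 2² = 56.
det(H) > 0 and tr(H) = 16 > 0, so H is positive definite and the point is a local minimum.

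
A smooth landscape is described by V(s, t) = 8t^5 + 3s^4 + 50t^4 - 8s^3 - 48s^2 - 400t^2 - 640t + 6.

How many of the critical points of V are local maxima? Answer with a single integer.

2

V separates as a function of s plus a function of t, so ∇V=0 decouples.
∂V/∂s = 12s(s - 4)(s + 2) = 0 at s ∈ {-2, 0, 4}; ∂V/∂t = 40(t - 2)(t + 1)(t + 2)(t + 4) = 0 at t ∈ {-4, -2, -1, 2}.
The Hessian is diagonal: diag(V_ss, V_tt). Second derivatives: V_ss(-2)=144, V_ss(0)=-96, V_ss(4)=288; V_tt(-4)=-1440, V_tt(-2)=320, V_tt(-1)=-360, V_tt(2)=2880.
Local maxima occur where both diagonal entries negative: (0, -4), (0, -1). Count: 2.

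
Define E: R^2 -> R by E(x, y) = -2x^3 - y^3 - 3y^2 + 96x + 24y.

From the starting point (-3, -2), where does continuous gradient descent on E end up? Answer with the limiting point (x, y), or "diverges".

E is separable, so gradient descent decouples: x follows -∂E/∂x, y follows -∂E/∂y.
∂E/∂x = -6(x - 4)(x + 4); at x=-3 this is 42, so x decreases.
∂E/∂y = -3(y - 2)(y + 4); at y=-2 this is 24, so y decreases.
x converges to its nearest critical value -4 (a local min of the x-part); y converges to -4. The iterate converges to (-4, -4).

(-4, -4)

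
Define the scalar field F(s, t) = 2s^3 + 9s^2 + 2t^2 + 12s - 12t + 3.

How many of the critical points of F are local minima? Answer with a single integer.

1

F separates as a function of s plus a function of t, so ∇F=0 decouples.
∂F/∂s = 6(s + 1)(s + 2) = 0 at s ∈ {-2, -1}; ∂F/∂t = 4(t - 3) = 0 at t ∈ {3}.
The Hessian is diagonal: diag(F_ss, F_tt). Second derivatives: F_ss(-2)=-6, F_ss(-1)=6; F_tt(3)=4.
Local minima occur where both diagonal entries positive: (-1, 3). Count: 1.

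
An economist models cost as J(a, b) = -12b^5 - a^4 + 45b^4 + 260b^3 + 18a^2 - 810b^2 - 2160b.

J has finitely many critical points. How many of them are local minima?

2

J separates as a function of a plus a function of b, so ∇J=0 decouples.
∂J/∂a = -4a(a - 3)(a + 3) = 0 at a ∈ {-3, 0, 3}; ∂J/∂b = -60(b - 4)(b - 3)(b + 1)(b + 3) = 0 at b ∈ {-3, -1, 3, 4}.
The Hessian is diagonal: diag(J_aa, J_bb). Second derivatives: J_aa(-3)=-72, J_aa(0)=36, J_aa(3)=-72; J_bb(-3)=5040, J_bb(-1)=-2400, J_bb(3)=1440, J_bb(4)=-2100.
Local minima occur where both diagonal entries positive: (0, -3), (0, 3). Count: 2.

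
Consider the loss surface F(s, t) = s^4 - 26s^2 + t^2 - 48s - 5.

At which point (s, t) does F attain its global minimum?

(4, 0)

F(s,t) separates as P(s) + Q(t) − 5, so its minimum is min P + min Q − 5.
P'(s) = 4(s - 4)(s + 1)(s + 3) vanishes at s ∈ {-3, -1, 4}; Q'(t) = 2t vanishes at t ∈ {0}.
Local minima of P (where P''>0): P(-3)=-9, P(4)=-352. Local minima of Q: Q(0)=0.
So the global minimum of F is P(4) + Q(0) − 5 = -352 + 0 − 5 = -357, attained at (4, 0).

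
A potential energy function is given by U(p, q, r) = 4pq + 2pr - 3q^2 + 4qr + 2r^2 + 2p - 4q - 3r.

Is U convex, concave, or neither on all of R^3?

neither

U is quadratic, so its Hessian is the constant matrix H = [[0, 4, 2], [4, -6, 4], [2, 4, 4]].
Leading principal minors: 0, -16, 24.
Neither pattern holds ⇒ H is indefinite ⇒ neither convex nor concave.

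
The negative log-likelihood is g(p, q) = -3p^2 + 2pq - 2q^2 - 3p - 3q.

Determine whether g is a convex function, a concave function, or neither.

concave

g is quadratic, so its Hessian is the constant matrix H = [[-6, 2], [2, -4]].
det(H) = 20, tr(H) = -10.
det(H) > 0 and tr(H) < 0, so H is negative definite everywhere: concave.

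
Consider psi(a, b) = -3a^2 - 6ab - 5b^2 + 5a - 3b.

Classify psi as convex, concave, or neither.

psi is quadratic, so its Hessian is the constant matrix H = [[-6, -6], [-6, -10]].
det(H) = 24, tr(H) = -16.
det(H) > 0 and tr(H) < 0, so H is negative definite everywhere: concave.

concave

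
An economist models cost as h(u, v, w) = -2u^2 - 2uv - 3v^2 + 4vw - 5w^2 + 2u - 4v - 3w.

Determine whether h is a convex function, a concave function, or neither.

concave

h is quadratic, so its Hessian is the constant matrix H = [[-4, -2, 0], [-2, -6, 4], [0, 4, -10]].
Leading principal minors: -4, 20, -136.
Signs alternate −, +, − ⇒ H ≺ 0 ⇒ concave.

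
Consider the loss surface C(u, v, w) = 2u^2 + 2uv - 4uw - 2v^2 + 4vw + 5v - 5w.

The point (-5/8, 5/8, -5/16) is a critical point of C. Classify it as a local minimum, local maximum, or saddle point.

The Hessian is constant: H = [[4, 2, -4], [2, -4, 4], [-4, 4, 0]].
Leading principal minors: Δ₁ = 4, Δ₂ = -20, Δ₃ = -64.
The minors fit neither the all-positive nor the alternating-sign pattern, so H is indefinite: a saddle point.

saddle point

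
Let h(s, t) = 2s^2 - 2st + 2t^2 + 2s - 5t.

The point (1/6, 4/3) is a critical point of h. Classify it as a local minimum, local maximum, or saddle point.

The Hessian of h is constant: H = [[4, -2], [-2, 4]].
det(H) = 4·4 − (-2)² = 12.
det(H) > 0 and tr(H) = 8 > 0, so H is positive definite and the point is a local minimum.

local minimum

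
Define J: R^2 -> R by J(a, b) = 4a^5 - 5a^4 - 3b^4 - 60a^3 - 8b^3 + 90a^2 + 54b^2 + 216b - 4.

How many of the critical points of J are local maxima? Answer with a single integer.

J separates as a function of a plus a function of b, so ∇J=0 decouples.
∂J/∂a = 20a(a - 3)(a - 1)(a + 3) = 0 at a ∈ {-3, 0, 1, 3}; ∂J/∂b = -12(b - 3)(b + 2)(b + 3) = 0 at b ∈ {-3, -2, 3}.
The Hessian is diagonal: diag(J_aa, J_bb). Second derivatives: J_aa(-3)=-1440, J_aa(0)=180, J_aa(1)=-160, J_aa(3)=720; J_bb(-3)=-72, J_bb(-2)=60, J_bb(3)=-360.
Local maxima occur where both diagonal entries negative: (-3, -3), (-3, 3), (1, -3), (1, 3). Count: 4.

4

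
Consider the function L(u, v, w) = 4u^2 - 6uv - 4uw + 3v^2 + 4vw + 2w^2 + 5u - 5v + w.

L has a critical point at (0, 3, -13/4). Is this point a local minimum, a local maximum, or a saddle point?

The Hessian is constant: H = [[8, -6, -4], [-6, 6, 4], [-4, 4, 4]].
Leading principal minors: Δ₁ = 8, Δ₂ = 12, Δ₃ = 16.
All leading minors are positive, so H is positive definite: a local minimum.

local minimum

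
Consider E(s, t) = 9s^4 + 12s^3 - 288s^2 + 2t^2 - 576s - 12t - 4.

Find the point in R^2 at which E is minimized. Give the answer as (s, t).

(4, 3)

E(s,t) separates as P(s) + Q(t) − 4, so its minimum is min P + min Q − 4.
P'(s) = 36(s - 4)(s + 1)(s + 4) vanishes at s ∈ {-4, -1, 4}; Q'(t) = 4(t - 3) vanishes at t ∈ {3}.
Local minima of P (where P''>0): P(-4)=-768, P(4)=-3840. Local minima of Q: Q(3)=-18.
So the global minimum of E is P(4) + Q(3) − 4 = -3840 − 18 − 4 = -3862, attained at (4, 3).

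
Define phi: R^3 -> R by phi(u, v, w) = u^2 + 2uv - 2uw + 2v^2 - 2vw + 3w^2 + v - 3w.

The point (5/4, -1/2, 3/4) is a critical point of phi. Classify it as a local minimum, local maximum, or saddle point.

local minimum

The Hessian is constant: H = [[2, 2, -2], [2, 4, -2], [-2, -2, 6]].
Leading principal minors: Δ₁ = 2, Δ₂ = 4, Δ₃ = 16.
All leading minors are positive, so H is positive definite: a local minimum.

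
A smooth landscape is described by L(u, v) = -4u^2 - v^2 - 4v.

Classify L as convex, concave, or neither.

concave

L is quadratic, so its Hessian is the constant matrix H = [[-8, 0], [0, -2]].
det(H) = 16, tr(H) = -10.
det(H) > 0 and tr(H) < 0, so H is negative definite everywhere: concave.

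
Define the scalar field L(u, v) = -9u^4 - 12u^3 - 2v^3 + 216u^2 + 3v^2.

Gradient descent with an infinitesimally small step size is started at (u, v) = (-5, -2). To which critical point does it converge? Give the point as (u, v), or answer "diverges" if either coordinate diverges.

L is separable, so gradient descent decouples: u follows -∂L/∂u, v follows -∂L/∂v.
∂L/∂u = -36u(u - 3)(u + 4); at u=-5 this is 1440, so u decreases.
∂L/∂v = -6v(v - 1); at v=-2 this is -36, so v increases.
The u-coordinate has no critical point in that direction and runs off to infinity.

diverges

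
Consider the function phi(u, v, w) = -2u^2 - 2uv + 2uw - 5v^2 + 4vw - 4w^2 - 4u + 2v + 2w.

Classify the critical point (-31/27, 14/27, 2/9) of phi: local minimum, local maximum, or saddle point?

The Hessian is constant: H = [[-4, -2, 2], [-2, -10, 4], [2, 4, -8]].
Leading principal minors: Δ₁ = -4, Δ₂ = 36, Δ₃ = -216.
The minors alternate sign starting negative (−, +, −), so H is negative definite: a local maximum.

local maximum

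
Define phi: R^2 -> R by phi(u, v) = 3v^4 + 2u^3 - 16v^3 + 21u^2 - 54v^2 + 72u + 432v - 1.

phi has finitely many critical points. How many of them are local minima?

2

phi separates as a function of u plus a function of v, so ∇phi=0 decouples.
∂phi/∂u = 6(u + 3)(u + 4) = 0 at u ∈ {-4, -3}; ∂phi/∂v = 12(v - 4)(v - 3)(v + 3) = 0 at v ∈ {-3, 3, 4}.
The Hessian is diagonal: diag(phi_uu, phi_vv). Second derivatives: phi_uu(-4)=-6, phi_uu(-3)=6; phi_vv(-3)=504, phi_vv(3)=-72, phi_vv(4)=84.
Local minima occur where both diagonal entries positive: (-3, -3), (-3, 4). Count: 2.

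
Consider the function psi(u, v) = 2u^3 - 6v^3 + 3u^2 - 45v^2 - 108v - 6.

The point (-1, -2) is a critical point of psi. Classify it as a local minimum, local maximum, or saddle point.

The mixed partial ∂²psi/∂u∂v is 0, so the Hessian at any point is diag(psi_uu, psi_vv) = diag(6(2u + 1), -18(2v + 5)).
At (-1, -2): H = diag(-6, -18).
Both eigenvalues are negative, so H is negative definite: a local maximum.

local maximum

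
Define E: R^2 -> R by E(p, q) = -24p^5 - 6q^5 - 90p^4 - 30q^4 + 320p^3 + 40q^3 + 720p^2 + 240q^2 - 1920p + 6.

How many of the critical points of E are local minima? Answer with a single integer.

E separates as a function of p plus a function of q, so ∇E=0 decouples.
∂E/∂p = -120(p - 2)(p - 1)(p + 2)(p + 4) = 0 at p ∈ {-4, -2, 1, 2}; ∂E/∂q = -30q(q - 2)(q + 2)(q + 4) = 0 at q ∈ {-4, -2, 0, 2}.
The Hessian is diagonal: diag(E_pp, E_qq). Second derivatives: E_pp(-4)=7200, E_pp(-2)=-2880, E_pp(1)=1800, E_pp(2)=-2880; E_qq(-4)=1440, E_qq(-2)=-480, E_qq(0)=480, E_qq(2)=-1440.
Local minima occur where both diagonal entries positive: (-4, -4), (-4, 0), (1, -4), (1, 0). Count: 4.

4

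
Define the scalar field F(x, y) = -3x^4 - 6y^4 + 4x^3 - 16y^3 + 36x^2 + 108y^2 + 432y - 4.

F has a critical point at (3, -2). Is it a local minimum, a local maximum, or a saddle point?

saddle point

The mixed partial ∂²F/∂x∂y is 0, so the Hessian at any point is diag(F_xx, F_yy) = diag(12(-3x^2 + 2x + 6), 24(-3y^2 - 4y + 9)).
At (3, -2): H = diag(-180, 120).
The eigenvalues have opposite signs, so H is indefinite: a saddle point.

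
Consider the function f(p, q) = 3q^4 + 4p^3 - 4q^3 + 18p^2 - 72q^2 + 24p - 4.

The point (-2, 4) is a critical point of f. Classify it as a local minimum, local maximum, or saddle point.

The mixed partial ∂²f/∂p∂q is 0, so the Hessian at any point is diag(f_pp, f_qq) = diag(12(2p + 3), 12(3q^2 - 2q - 12)).
At (-2, 4): H = diag(-12, 336).
The eigenvalues have opposite signs, so H is indefinite: a saddle point.

saddle point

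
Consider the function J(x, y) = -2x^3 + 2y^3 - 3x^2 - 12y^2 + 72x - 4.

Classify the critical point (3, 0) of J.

local maximum

The mixed partial ∂²J/∂x∂y is 0, so the Hessian at any point is diag(J_xx, J_yy) = diag(-6(2x + 1), 12(y - 2)).
At (3, 0): H = diag(-42, -24).
Both eigenvalues are negative, so H is negative definite: a local maximum.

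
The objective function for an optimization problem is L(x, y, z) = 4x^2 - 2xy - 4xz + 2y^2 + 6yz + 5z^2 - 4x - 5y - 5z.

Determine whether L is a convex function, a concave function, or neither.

L is quadratic, so its Hessian is the constant matrix H = [[8, -2, -4], [-2, 4, 6], [-4, 6, 10]].
Leading principal minors: 8, 28, 24.
All positive ⇒ H ≻ 0 ⇒ convex.

convex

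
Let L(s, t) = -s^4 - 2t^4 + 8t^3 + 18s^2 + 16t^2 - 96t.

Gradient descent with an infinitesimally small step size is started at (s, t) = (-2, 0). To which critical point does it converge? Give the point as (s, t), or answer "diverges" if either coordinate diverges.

L is separable, so gradient descent decouples: s follows -∂L/∂s, t follows -∂L/∂t.
∂L/∂s = -4s(s - 3)(s + 3); at s=-2 this is -40, so s increases.
∂L/∂t = -8(t - 3)(t - 2)(t + 2); at t=0 this is -96, so t increases.
s converges to its nearest critical value 0 (a local min of the s-part); t converges to 2. The iterate converges to (0, 2).

(0, 2)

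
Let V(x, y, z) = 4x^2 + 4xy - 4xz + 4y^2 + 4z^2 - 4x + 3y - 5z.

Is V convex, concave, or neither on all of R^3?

V is quadratic, so its Hessian is the constant matrix H = [[8, 4, -4], [4, 8, 0], [-4, 0, 8]].
Leading principal minors: 8, 48, 256.
All positive ⇒ H ≻ 0 ⇒ convex.

convex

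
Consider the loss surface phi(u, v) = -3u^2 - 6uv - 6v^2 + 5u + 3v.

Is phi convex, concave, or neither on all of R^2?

phi is quadratic, so its Hessian is the constant matrix H = [[-6, -6], [-6, -12]].
det(H) = 36, tr(H) = -18.
det(H) > 0 and tr(H) < 0, so H is negative definite everywhere: concave.

concave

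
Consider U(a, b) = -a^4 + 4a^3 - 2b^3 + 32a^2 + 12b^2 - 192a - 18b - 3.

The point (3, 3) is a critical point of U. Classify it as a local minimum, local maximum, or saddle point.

The mixed partial ∂²U/∂a∂b is 0, so the Hessian at any point is diag(U_aa, U_bb) = diag(4(-3a^2 + 6a + 16), 12(-b + 2)).
At (3, 3): H = diag(28, -12).
The eigenvalues have opposite signs, so H is indefinite: a saddle point.

saddle point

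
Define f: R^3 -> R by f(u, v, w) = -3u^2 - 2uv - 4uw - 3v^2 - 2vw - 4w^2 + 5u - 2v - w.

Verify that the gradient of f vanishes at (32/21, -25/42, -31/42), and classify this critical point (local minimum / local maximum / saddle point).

∇f = (-6u - 2v - 4w + 5, -2u - 6v - 2w - 2, -4u - 2v - 8w - 1); substituting (32/21, -25/42, -31/42) gives ∇f = (0, 0, 0), so (32/21, -25/42, -31/42) is indeed a critical point.
The Hessian is constant: H = [[-6, -2, -4], [-2, -6, -2], [-4, -2, -8]].
Leading principal minors: Δ₁ = -6, Δ₂ = 32, Δ₃ = -168.
The minors alternate sign starting negative (−, +, −), so H is negative definite: a local maximum.

local maximum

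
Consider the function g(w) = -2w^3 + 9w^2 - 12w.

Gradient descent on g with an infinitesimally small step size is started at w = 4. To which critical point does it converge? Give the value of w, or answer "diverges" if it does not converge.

diverges

g'(w) = -6(w - 2)(w - 1), so g'(4) = -36.
Gradient descent moves in the -g' direction, i.e. w is increasing.
There is no critical point above w=4, and g' keeps the same sign, so the iterate runs off to +∞.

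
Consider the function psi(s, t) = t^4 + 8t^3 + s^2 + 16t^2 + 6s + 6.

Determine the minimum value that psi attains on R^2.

-3

psi(s,t) separates as P(s) + Q(t) + 6, so its minimum is min P + min Q + 6.
P'(s) = 2s + 6 vanishes at s ∈ {-3}; Q'(t) = 4t(t + 2)(t + 4) vanishes at t ∈ {-4, -2, 0}.
Local minima of P (where P''>0): P(-3)=-9. Local minima of Q: Q(-4)=0, Q(0)=0.
So the global minimum of psi is P(-3) + Q(-4) + 6 = -9 + 0 + 6 = -3, attained at (-3, -4).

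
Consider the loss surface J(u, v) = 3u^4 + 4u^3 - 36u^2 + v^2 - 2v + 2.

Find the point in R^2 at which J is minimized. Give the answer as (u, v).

(-3, 1)

J(u,v) separates as P(u) + Q(v) + 2, so its minimum is min P + min Q + 2.
P'(u) = 12u(u - 2)(u + 3) vanishes at u ∈ {-3, 0, 2}; Q'(v) = 2v - 2 vanishes at v ∈ {1}.
Local minima of P (where P''>0): P(-3)=-189, P(2)=-64. Local minima of Q: Q(1)=-1.
So the global minimum of J is P(-3) + Q(1) + 2 = -189 − 1 + 2 = -188, attained at (-3, 1).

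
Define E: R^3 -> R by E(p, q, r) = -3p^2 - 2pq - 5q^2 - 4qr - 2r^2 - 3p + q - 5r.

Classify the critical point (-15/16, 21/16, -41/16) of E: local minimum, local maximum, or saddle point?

The Hessian is constant: H = [[-6, -2, 0], [-2, -10, -4], [0, -4, -4]].
Leading principal minors: Δ₁ = -6, Δ₂ = 56, Δ₃ = -128.
The minors alternate sign starting negative (−, +, −), so H is negative definite: a local maximum.

local maximum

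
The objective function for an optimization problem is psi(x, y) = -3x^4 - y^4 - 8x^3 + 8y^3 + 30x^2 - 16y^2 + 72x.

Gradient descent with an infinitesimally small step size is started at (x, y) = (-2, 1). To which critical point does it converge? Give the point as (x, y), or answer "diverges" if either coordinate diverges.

psi is separable, so gradient descent decouples: x follows -∂psi/∂x, y follows -∂psi/∂y.
∂psi/∂x = -12(x - 2)(x + 1)(x + 3); at x=-2 this is -48, so x increases.
∂psi/∂y = -4y(y - 4)(y - 2); at y=1 this is -12, so y increases.
x converges to its nearest critical value -1 (a local min of the x-part); y converges to 2. The iterate converges to (-1, 2).

(-1, 2)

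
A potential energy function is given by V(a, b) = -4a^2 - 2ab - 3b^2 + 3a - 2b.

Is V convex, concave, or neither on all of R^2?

V is quadratic, so its Hessian is the constant matrix H = [[-8, -2], [-2, -6]].
det(H) = 44, tr(H) = -14.
det(H) > 0 and tr(H) < 0, so H is negative definite everywhere: concave.

concave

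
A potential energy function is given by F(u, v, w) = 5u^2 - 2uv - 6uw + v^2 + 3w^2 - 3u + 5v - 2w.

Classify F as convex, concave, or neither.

F is quadratic, so its Hessian is the constant matrix H = [[10, -2, -6], [-2, 2, 0], [-6, 0, 6]].
Leading principal minors: 10, 16, 24.
All positive ⇒ H ≻ 0 ⇒ convex.

convex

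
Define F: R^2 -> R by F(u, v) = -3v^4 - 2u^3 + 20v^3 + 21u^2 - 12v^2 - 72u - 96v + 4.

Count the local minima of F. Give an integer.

1

F separates as a function of u plus a function of v, so ∇F=0 decouples.
∂F/∂u = -6(u - 4)(u - 3) = 0 at u ∈ {3, 4}; ∂F/∂v = -12(v - 4)(v - 2)(v + 1) = 0 at v ∈ {-1, 2, 4}.
The Hessian is diagonal: diag(F_uu, F_vv). Second derivatives: F_uu(3)=6, F_uu(4)=-6; F_vv(-1)=-180, F_vv(2)=72, F_vv(4)=-120.
Local minima occur where both diagonal entries positive: (3, 2). Count: 1.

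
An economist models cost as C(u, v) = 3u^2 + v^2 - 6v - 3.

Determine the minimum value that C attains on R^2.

C(u,v) separates as P(u) + Q(v) − 3, so its minimum is min P + min Q − 3.
P'(u) = 6u vanishes at u ∈ {0}; Q'(v) = 2v - 6 vanishes at v ∈ {3}.
Local minima of P (where P''>0): P(0)=0. Local minima of Q: Q(3)=-9.
So the global minimum of C is P(0) + Q(3) − 3 = 0 − 9 − 3 = -12, attained at (0, 3).

-12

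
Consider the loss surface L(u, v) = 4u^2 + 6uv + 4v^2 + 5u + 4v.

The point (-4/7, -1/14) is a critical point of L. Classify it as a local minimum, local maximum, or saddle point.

local minimum

The Hessian of L is constant: H = [[8, 6], [6, 8]].
det(H) = 8·8 − 6² = 28.
det(H) > 0 and tr(H) = 16 > 0, so H is positive definite and the point is a local minimum.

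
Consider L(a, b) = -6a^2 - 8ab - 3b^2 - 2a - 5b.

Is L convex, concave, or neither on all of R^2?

L is quadratic, so its Hessian is the constant matrix H = [[-12, -8], [-8, -6]].
det(H) = 8, tr(H) = -18.
det(H) > 0 and tr(H) < 0, so H is negative definite everywhere: concave.

concave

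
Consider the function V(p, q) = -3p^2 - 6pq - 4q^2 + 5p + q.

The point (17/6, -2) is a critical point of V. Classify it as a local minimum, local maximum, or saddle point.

local maximum

The Hessian of V is constant: H = [[-6, -6], [-6, -8]].
det(H) = (-6)·(-8) − (-6)² = 12.
det(H) > 0 and tr(H) = -14 < 0, so H is negative definite and the point is a local maximum.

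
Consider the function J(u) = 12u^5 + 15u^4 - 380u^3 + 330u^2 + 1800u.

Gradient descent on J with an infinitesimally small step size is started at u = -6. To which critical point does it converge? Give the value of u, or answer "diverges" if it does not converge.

diverges

J'(u) = 60(u - 3)(u - 2)(u + 1)(u + 5), so J'(-6) = 21600.
Gradient descent moves in the -J' direction, i.e. u is decreasing.
There is no critical point below u=-6, and J' keeps the same sign, so the iterate runs off to −∞.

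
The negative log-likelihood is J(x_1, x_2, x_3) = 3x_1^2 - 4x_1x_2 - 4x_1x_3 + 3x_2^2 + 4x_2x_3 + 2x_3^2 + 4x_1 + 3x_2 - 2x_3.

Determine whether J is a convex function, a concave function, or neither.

J is quadratic, so its Hessian is the constant matrix H = [[6, -4, -4], [-4, 6, 4], [-4, 4, 4]].
Leading principal minors: 6, 20, 16.
All positive ⇒ H ≻ 0 ⇒ convex.

convex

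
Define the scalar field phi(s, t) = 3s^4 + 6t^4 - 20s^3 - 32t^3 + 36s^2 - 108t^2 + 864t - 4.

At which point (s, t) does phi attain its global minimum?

(0, -3)

phi(s,t) separates as P(s) + Q(t) − 4, so its minimum is min P + min Q − 4.
P'(s) = 12s(s - 3)(s - 2) vanishes at s ∈ {0, 2, 3}; Q'(t) = 24(t - 4)(t - 3)(t + 3) vanishes at t ∈ {-3, 3, 4}.
Local minima of P (where P''>0): P(0)=0, P(3)=27. Local minima of Q: Q(-3)=-2214, Q(4)=1216.
So the global minimum of phi is P(0) + Q(-3) − 4 = 0 − 2214 − 4 = -2218, attained at (0, -3).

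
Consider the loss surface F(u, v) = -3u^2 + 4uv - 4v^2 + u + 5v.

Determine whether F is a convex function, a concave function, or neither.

concave

F is quadratic, so its Hessian is the constant matrix H = [[-6, 4], [4, -8]].
det(H) = 32, tr(H) = -14.
det(H) > 0 and tr(H) < 0, so H is negative definite everywhere: concave.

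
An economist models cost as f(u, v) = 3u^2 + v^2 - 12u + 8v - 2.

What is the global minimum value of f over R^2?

-30

f(u,v) separates as P(u) + Q(v) − 2, so its minimum is min P + min Q − 2.
P'(u) = 6u - 12 vanishes at u ∈ {2}; Q'(v) = 2v + 8 vanishes at v ∈ {-4}.
Local minima of P (where P''>0): P(2)=-12. Local minima of Q: Q(-4)=-16.
So the global minimum of f is P(2) + Q(-4) − 2 = -12 − 16 − 2 = -30, attained at (2, -4).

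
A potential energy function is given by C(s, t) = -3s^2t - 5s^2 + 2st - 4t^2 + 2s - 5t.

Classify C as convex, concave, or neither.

The term -3s^2t is cubic, so the Hessian is not constant.
∂²C/∂s² = -6t - 10, which takes both signs as t varies (negative for sufficiently large t). A diagonal entry of the Hessian changing sign means the Hessian is neither positive- nor negative-semidefinite on all of R^2.

neither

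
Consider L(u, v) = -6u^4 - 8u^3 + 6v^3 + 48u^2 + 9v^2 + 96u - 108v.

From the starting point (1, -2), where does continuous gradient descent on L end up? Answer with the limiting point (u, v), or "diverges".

(-1, 2)

L is separable, so gradient descent decouples: u follows -∂L/∂u, v follows -∂L/∂v.
∂L/∂u = -24(u - 2)(u + 1)(u + 2); at u=1 this is 144, so u decreases.
∂L/∂v = 18(v - 2)(v + 3); at v=-2 this is -72, so v increases.
u converges to its nearest critical value -1 (a local min of the u-part); v converges to 2. The iterate converges to (-1, 2).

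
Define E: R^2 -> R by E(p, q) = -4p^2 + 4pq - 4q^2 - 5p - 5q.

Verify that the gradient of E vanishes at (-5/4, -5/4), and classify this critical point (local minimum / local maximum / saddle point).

local maximum

∇E = (-8p + 4q - 5, 4p - 8q - 5); substituting (-5/4, -5/4) gives ∇E = (0, 0), so (-5/4, -5/4) is indeed a critical point.
The Hessian of E is constant: H = [[-8, 4], [4, -8]].
det(H) = (-8)·(-8) − 4² = 48.
det(H) > 0 and tr(H) = -16 < 0, so H is negative definite and the point is a local maximum.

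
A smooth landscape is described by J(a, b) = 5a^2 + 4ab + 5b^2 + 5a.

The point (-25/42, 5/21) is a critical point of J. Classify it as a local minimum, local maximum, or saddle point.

The Hessian of J is constant: H = [[10, 4], [4, 10]].
det(H) = 10·10 − 4² = 84.
det(H) > 0 and tr(H) = 20 > 0, so H is positive definite and the point is a local minimum.

local minimum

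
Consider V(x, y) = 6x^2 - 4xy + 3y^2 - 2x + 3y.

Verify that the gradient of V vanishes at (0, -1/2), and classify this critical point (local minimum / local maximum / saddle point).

local minimum

∇V = (12x - 4y - 2, -4x + 6y + 3); substituting (0, -1/2) gives ∇V = (0, 0), so (0, -1/2) is indeed a critical point.
The Hessian of V is constant: H = [[12, -4], [-4, 6]].
det(H) = 12·6 − (-4)² = 56.
det(H) > 0 and tr(H) = 18 > 0, so H is positive definite and the point is a local minimum.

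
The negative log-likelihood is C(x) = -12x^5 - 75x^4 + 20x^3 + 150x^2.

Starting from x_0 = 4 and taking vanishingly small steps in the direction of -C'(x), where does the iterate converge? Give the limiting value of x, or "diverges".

diverges

C'(x) = -60x(x - 1)(x + 1)(x + 5), so C'(4) = -32400.
Gradient descent moves in the -C' direction, i.e. x is increasing.
There is no critical point above x=4, and C' keeps the same sign, so the iterate runs off to +∞.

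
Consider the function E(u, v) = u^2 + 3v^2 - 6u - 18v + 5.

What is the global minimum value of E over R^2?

-31

E(u,v) separates as P(u) + Q(v) + 5, so its minimum is min P + min Q + 5.
P'(u) = 2u - 6 vanishes at u ∈ {3}; Q'(v) = 6v - 18 vanishes at v ∈ {3}.
Local minima of P (where P''>0): P(3)=-9. Local minima of Q: Q(3)=-27.
So the global minimum of E is P(3) + Q(3) + 5 = -9 − 27 + 5 = -31, attained at (3, 3).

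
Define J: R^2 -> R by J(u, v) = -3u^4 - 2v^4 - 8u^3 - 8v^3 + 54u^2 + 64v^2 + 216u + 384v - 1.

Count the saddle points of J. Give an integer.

J separates as a function of u plus a function of v, so ∇J=0 decouples.
∂J/∂u = -12(u - 3)(u + 2)(u + 3) = 0 at u ∈ {-3, -2, 3}; ∂J/∂v = -8(v - 4)(v + 3)(v + 4) = 0 at v ∈ {-4, -3, 4}.
The Hessian is diagonal: diag(J_uu, J_vv). Second derivatives: J_uu(-3)=-72, J_uu(-2)=60, J_uu(3)=-360; J_vv(-4)=-64, J_vv(-3)=56, J_vv(4)=-448.
Saddle points occur where the two diagonal entries have opposite signs: (-3, -3), (-2, -4), (-2, 4), (3, -3). Count: 4.

4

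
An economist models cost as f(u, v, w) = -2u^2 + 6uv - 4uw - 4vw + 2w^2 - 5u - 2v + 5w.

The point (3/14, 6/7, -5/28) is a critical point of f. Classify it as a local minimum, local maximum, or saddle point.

The Hessian is constant: H = [[-4, 6, -4], [6, 0, -4], [-4, -4, 4]].
Leading principal minors: Δ₁ = -4, Δ₂ = -36, Δ₃ = 112.
The minors fit neither the all-positive nor the alternating-sign pattern, so H is indefinite: a saddle point.

saddle point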